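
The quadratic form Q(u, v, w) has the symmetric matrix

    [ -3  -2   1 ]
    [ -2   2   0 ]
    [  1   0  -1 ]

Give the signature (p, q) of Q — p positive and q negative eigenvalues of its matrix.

(1, 2)

Congruent diagonalization of A (simultaneous row and column reduction) yields pivots -3, 10/3, -4/5.
So there are 1 positive, 2 negative pivots.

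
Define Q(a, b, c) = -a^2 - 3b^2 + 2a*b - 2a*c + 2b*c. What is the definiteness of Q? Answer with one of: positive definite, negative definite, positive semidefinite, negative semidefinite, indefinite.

The associated matrix is A = [[-1, 1, -1], [1, -3, 1], [-1, 1, 0]].
Row-reducing A symmetrically gives the diagonal entries -1, -2, 1.
Counting signs: 1 positive, 2 negative.
Hence Q is indefinite.

indefinite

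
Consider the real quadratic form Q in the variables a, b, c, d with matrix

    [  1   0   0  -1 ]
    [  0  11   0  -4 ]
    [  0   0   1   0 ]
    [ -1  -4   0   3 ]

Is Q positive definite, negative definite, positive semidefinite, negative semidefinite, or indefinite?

positive definite

Row-reducing A symmetrically gives the diagonal entries 1, 11, 1, 6/11.
Counting signs: 4 positive.
Hence Q is positive definite.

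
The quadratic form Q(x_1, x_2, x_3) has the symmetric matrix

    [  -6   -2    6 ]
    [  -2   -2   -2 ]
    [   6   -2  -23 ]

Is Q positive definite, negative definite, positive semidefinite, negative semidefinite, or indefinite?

Applying the same elementary operations to the rows and columns of A produces a congruent diagonal matrix with entries -6, -4/3, -5.
That gives 3 negative pivots.
Hence Q is negative definite.

negative definite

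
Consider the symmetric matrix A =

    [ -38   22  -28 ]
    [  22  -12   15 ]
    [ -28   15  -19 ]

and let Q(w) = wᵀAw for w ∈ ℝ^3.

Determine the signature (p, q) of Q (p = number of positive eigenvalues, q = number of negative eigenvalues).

(1, 2)

Congruent diagonalization of A (simultaneous row and column reduction) yields pivots -38, 14/19, -5/14.
That gives 1 positive, 2 negative pivots.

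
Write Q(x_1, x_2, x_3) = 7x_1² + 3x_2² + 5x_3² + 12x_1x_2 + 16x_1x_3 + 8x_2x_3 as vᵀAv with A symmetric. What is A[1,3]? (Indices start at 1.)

The coefficient of x_1·x_3 in Q is 16. For a symmetric A this equals A[1,3] + A[3,1] = 2·A[1,3].
So A[1,3] = 16/2 = 8.

8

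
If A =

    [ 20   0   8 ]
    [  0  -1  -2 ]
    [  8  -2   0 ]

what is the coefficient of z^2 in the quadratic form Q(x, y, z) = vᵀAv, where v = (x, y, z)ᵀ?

The coefficient of z^2 is the diagonal entry A[3,3] = 0.

0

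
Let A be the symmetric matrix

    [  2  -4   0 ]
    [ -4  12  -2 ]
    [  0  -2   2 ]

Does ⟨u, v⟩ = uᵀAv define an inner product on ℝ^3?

yes

Leading principal minors: Δ_1 = 2, Δ_2 = 8, Δ_3 = 8.
All leading principal minors are positive, so by Sylvester's criterion Q is positive definite.
⟨·,·⟩ is an inner product exactly when A is positive definite.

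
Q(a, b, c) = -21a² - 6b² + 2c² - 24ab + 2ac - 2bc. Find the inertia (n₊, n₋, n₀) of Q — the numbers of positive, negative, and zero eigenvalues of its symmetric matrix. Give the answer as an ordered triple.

The symmetric matrix is A = [[-21, -12, 1], [-12, -6, -1], [1, -1, 2]].
An LDLᵀ factorisation of A has diagonal entries -21, 6/7, -5/6.
So there are 1 positive, 2 negative pivots.

(1, 2, 0)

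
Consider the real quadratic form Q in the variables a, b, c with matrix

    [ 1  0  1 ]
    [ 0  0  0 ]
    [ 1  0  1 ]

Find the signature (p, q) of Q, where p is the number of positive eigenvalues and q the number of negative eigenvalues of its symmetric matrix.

(1, 0)

Row-reducing A symmetrically gives the diagonal entries 1, 0, 0.
So there are 1 positive, 2 zero pivots.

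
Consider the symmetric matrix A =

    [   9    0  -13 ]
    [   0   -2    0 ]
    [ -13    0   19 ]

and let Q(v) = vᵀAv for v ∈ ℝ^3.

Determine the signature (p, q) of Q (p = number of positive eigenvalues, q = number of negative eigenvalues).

(2, 1)

An LDLᵀ factorisation of A has diagonal entries 9, -2, 2/9.
So there are 2 positive, 1 negative pivots.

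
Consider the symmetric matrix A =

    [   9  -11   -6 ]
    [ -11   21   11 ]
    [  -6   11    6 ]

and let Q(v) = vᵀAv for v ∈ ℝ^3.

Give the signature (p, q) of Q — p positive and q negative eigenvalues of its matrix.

(3, 0)

Row-reducing A symmetrically gives the diagonal entries 9, 68/9, 15/68.
That gives 3 positive pivots.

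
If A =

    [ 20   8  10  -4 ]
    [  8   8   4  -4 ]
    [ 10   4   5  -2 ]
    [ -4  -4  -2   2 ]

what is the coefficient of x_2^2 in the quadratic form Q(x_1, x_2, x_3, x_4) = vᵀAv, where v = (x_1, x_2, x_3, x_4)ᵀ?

8

The coefficient of x_2^2 is the diagonal entry A[2,2] = 8.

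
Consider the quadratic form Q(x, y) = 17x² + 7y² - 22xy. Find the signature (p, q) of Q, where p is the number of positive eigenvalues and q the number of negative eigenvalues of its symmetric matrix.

(1, 1)

Write A = [[17, -11], [-11, 7]].
Symmetric row and column elimination reduces A to a congruent diagonal form with pivots 17, -2/17.
Counting signs: 1 positive, 1 negative.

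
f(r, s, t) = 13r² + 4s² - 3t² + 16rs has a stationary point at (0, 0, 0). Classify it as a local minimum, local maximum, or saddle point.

saddle point

The Hessian at the origin is H = [[26, 16, 0], [16, 8, 0], [0, 0, -6]].
An LDLᵀ factorisation of H has diagonal entries 26, -24/13, -6.
Counting signs: 1 positive, 2 negative.
H is indefinite, so the origin is a saddle point.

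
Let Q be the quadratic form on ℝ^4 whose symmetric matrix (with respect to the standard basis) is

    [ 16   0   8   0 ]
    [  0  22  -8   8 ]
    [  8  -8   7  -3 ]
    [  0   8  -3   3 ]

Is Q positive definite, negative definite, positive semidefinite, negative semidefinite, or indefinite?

positive semidefinite

Congruent diagonalization of A (simultaneous row and column reduction) yields pivots 16, 22, 1/11, 0.
That gives 3 positive, 1 zero pivots.
Hence Q is positive semidefinite.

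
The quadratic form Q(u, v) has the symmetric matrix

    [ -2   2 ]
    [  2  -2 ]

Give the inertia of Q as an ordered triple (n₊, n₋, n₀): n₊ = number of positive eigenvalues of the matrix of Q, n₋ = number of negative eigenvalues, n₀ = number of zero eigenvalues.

Congruent diagonalization of A (simultaneous row and column reduction) yields pivots -2, 0.
That gives 1 negative, 1 zero pivots.

(0, 1, 1)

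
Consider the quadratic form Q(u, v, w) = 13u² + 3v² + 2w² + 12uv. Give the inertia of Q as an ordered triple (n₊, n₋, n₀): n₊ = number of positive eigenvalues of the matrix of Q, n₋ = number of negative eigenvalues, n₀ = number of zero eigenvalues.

The associated matrix is A = [[13, 6, 0], [6, 3, 0], [0, 0, 2]].
Row-reducing A symmetrically gives the diagonal entries 13, 3/13, 2.
Counting signs: 3 positive.

(3, 0, 0)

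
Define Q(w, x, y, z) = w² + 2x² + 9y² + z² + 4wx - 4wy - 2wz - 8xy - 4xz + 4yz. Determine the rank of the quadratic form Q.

Write A = [[1, 2, -2, -1], [2, 2, -4, -2], [-2, -4, 9, 2], [-1, -2, 2, 1]].
Row-reducing A symmetrically gives the diagonal entries 1, -2, 5, 0.
That gives 2 positive, 1 negative, 1 zero pivots.
The rank is the number of nonzero pivots: 3.

3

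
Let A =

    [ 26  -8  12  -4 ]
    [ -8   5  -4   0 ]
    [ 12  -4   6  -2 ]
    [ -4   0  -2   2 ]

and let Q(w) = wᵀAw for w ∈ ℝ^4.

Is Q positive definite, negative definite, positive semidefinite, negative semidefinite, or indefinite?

Leading principal minors: Δ_1 = 26, Δ_2 = 66, Δ_3 = 28, Δ_4 = 16.
All leading principal minors are positive, so by Sylvester's criterion Q is positive definite.

positive definite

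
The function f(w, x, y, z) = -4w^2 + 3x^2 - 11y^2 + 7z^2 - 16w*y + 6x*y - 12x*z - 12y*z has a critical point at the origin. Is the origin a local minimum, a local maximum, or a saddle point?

The Hessian at the origin is H = [[-8, 0, -16, 0], [0, 6, 6, -12], [-16, 6, -22, -12], [0, -12, -12, 14]].
Applying the same elementary operations to the rows and columns of H produces a congruent diagonal matrix with entries -8, 6, 4, -10.
That gives 2 positive, 2 negative pivots.
H is indefinite, so the origin is a saddle point.

saddle point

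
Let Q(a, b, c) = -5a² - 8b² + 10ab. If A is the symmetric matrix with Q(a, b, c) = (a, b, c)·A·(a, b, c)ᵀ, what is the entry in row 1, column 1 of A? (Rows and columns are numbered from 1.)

The coefficient of a² in Q is -5, and that is exactly A[1,1].

-5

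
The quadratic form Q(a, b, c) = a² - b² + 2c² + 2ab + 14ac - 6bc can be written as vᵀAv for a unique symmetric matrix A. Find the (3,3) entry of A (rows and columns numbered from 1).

The coefficient of c² in Q is 2, and that is exactly A[3,3].

2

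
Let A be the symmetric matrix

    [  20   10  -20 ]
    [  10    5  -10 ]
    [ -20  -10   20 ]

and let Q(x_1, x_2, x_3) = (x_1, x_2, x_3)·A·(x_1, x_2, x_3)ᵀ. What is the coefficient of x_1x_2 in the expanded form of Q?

20

The coefficient of x_1x_2 is A[1,2] + A[2,1] = 2·10 = 20.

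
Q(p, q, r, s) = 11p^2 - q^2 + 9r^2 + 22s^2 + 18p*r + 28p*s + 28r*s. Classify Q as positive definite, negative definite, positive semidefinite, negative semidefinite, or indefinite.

The symmetric matrix is A = [[11, 0, 9, 14], [0, -1, 0, 0], [9, 0, 9, 14], [14, 0, 14, 22]].
Applying the same elementary operations to the rows and columns of A produces a congruent diagonal matrix with entries 11, -1, 18/11, 2/9.
So there are 3 positive, 1 negative pivots.
Hence Q is indefinite.

indefinite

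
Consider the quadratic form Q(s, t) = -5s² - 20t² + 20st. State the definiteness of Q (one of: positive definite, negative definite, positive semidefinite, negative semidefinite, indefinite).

negative semidefinite

Write A = [[-5, 10], [10, -20]].
Symmetric row and column elimination reduces A to a congruent diagonal form with pivots -5, 0.
That gives 1 negative, 1 zero pivots.
Hence Q is negative semidefinite.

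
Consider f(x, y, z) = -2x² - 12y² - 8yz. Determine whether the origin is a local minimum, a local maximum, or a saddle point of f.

The Hessian at the origin is H = [[-4, 0, 0], [0, -24, -8], [0, -8, 0]].
Row-reducing H symmetrically gives the diagonal entries -4, -24, 8/3.
So there are 1 positive, 2 negative pivots.
H is indefinite, so the origin is a saddle point.

saddle point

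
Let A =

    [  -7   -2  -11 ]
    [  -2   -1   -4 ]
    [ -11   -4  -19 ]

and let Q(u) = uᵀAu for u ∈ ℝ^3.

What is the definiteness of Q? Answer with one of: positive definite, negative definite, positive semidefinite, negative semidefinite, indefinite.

Applying the same elementary operations to the rows and columns of A produces a congruent diagonal matrix with entries -7, -3/7, 0.
So there are 2 negative, 1 zero pivots.
Hence Q is negative semidefinite.

negative semidefinite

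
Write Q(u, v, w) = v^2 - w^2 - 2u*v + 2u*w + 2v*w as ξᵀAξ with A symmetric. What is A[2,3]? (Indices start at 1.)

The coefficient of v·w in Q is 2. For a symmetric A this equals A[2,3] + A[3,2] = 2·A[2,3].
So A[2,3] = 2/2 = 1.

1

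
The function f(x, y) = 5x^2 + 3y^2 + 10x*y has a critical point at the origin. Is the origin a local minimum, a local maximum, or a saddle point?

saddle point

The Hessian at the origin is H = [[10, 10], [10, 6]].
det H = 10·6 − (10)² = -40 < 0, so H is indefinite.
Therefore the origin is a saddle point.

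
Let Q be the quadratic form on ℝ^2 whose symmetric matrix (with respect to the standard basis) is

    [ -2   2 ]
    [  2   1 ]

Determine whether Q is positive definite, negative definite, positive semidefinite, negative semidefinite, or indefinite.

indefinite

For the 2×2 matrix [[-2, 2], [2, 1]]: det = -2·1 − (2)² = -6, trace = -1.
det < 0 so the eigenvalues have opposite signs; the form is indefinite.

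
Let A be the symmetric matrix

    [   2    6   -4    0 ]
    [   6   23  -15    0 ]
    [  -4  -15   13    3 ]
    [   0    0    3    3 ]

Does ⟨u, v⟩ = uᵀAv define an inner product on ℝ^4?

yes

Leading principal minors: Δ_1 = 2, Δ_2 = 10, Δ_3 = 32, Δ_4 = 6.
All leading principal minors are positive, so by Sylvester's criterion Q is positive definite.
⟨·,·⟩ is an inner product exactly when A is positive definite.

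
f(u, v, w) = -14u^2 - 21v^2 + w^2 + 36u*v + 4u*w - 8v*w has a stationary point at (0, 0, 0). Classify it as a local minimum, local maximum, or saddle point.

The Hessian at the origin is H = [[-28, 36, 4], [36, -42, -8], [4, -8, 2]].
Symmetric row and column elimination reduces H to a congruent diagonal form with pivots -28, 30/7, 2/3.
Counting signs: 2 positive, 1 negative.
H is indefinite, so the origin is a saddle point.

saddle point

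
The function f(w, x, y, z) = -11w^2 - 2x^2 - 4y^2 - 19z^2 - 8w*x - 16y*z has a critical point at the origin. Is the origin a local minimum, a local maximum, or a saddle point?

local maximum

The Hessian at the origin is H = [[-22, -8, 0, 0], [-8, -4, 0, 0], [0, 0, -8, -16], [0, 0, -16, -38]].
An LDLᵀ factorisation of H has diagonal entries -22, -12/11, -8, -6.
Counting signs: 4 negative.
H is negative definite, so the origin is a strict local maximum.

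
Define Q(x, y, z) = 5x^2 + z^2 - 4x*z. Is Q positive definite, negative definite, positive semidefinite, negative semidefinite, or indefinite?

positive semidefinite

The symmetric matrix is A = [[5, 0, -2], [0, 0, 0], [-2, 0, 1]].
Symmetric row and column elimination reduces A to a congruent diagonal form with pivots 5, 0, 1/5.
So there are 2 positive, 1 zero pivots.
Hence Q is positive semidefinite.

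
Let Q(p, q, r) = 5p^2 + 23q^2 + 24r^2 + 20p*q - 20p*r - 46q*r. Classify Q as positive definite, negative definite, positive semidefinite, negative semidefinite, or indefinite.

positive definite

The symmetric matrix of Q is A = [[5, 10, -10], [10, 23, -23], [-10, -23, 24]].
Leading principal minors: Δ_1 = 5, Δ_2 = 15, Δ_3 = 15.
All leading principal minors are positive, so by Sylvester's criterion Q is positive definite.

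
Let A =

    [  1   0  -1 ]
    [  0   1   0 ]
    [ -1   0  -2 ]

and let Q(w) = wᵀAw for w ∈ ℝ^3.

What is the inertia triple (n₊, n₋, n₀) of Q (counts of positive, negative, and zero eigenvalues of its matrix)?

Applying the same elementary operations to the rows and columns of A produces a congruent diagonal matrix with entries 1, 1, -3.
Counting signs: 2 positive, 1 negative.

(2, 1, 0)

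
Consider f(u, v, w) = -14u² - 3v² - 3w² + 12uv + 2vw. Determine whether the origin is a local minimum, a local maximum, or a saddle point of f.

local maximum

The Hessian at the origin is H = [[-28, 12, 0], [12, -6, 2], [0, 2, -6]].
Row-reducing H symmetrically gives the diagonal entries -28, -6/7, -4/3.
Counting signs: 3 negative.
H is negative definite, so the origin is a strict local maximum.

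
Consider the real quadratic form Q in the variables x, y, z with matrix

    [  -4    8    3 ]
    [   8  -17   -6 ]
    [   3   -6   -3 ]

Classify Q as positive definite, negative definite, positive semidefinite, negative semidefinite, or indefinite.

Row-reducing A symmetrically gives the diagonal entries -4, -1, -3/4.
So there are 3 negative pivots.
Hence Q is negative definite.

negative definite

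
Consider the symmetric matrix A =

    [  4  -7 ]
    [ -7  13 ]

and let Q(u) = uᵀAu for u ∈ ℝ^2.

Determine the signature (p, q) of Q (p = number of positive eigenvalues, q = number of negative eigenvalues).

An LDLᵀ factorisation of A has diagonal entries 4, 3/4.
That gives 2 positive pivots.

(2, 0)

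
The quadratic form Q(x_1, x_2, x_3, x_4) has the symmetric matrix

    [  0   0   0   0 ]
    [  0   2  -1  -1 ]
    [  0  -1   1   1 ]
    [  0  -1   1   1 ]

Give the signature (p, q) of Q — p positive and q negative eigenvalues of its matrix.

(2, 0)

Congruent diagonalization of A (simultaneous row and column reduction) yields pivots 0, 2, 1/2, 0.
Counting signs: 2 positive, 2 zero.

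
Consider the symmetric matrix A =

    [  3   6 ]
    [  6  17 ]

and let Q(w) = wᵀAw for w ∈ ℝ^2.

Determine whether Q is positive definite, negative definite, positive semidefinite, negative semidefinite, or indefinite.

positive definite

Leading principal minors: Δ_1 = 3, Δ_2 = 15.
All leading principal minors are positive, so by Sylvester's criterion Q is positive definite.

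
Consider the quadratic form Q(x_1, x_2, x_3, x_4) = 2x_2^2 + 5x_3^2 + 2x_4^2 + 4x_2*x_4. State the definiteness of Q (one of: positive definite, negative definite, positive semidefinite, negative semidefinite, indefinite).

positive semidefinite

The associated matrix is A = [[0, 0, 0, 0], [0, 2, 0, 2], [0, 0, 5, 0], [0, 2, 0, 2]].
Applying the same elementary operations to the rows and columns of A produces a congruent diagonal matrix with entries 0, 2, 5, 0.
Counting signs: 2 positive, 2 zero.
Hence Q is positive semidefinite.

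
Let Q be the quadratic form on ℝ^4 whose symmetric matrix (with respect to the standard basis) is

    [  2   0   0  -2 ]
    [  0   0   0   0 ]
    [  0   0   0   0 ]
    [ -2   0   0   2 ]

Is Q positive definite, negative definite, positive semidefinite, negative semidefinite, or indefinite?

Symmetric row and column elimination reduces A to a congruent diagonal form with pivots 2, 0, 0, 0.
That gives 1 positive, 3 zero pivots.
Hence Q is positive semidefinite.

positive semidefinite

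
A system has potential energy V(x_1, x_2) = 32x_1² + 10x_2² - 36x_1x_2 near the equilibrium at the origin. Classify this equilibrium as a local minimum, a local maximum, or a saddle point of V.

saddle point

The Hessian at the origin is H = [[64, -36], [-36, 20]].
det H = 64·20 − (-36)² = -16 < 0, so H is indefinite.
Therefore the origin is a saddle point.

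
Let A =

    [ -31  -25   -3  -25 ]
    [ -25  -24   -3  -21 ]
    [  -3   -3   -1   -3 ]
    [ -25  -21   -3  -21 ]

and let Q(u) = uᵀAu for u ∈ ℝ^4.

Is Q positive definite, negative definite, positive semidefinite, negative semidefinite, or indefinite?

negative definite

Leading principal minors: Δ_1 = -31, Δ_2 = 119, Δ_3 = -74, Δ_4 = 24.
The signs alternate starting with Δ_1 < 0, so by Sylvester's criterion Q is negative definite.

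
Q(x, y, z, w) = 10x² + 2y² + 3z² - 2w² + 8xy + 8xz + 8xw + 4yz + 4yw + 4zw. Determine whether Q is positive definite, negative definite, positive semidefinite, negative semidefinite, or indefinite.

indefinite

The associated matrix is A = [[10, 4, 4, 4], [4, 2, 2, 2], [4, 2, 3, 2], [4, 2, 2, -2]].
Row-reducing A symmetrically gives the diagonal entries 10, 2/5, 1, -4.
So there are 3 positive, 1 negative pivots.
Hence Q is indefinite.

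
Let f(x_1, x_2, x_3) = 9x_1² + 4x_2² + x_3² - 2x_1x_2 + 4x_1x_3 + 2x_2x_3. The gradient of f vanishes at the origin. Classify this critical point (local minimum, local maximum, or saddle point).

The Hessian at the origin is H = [[18, -2, 4], [-2, 8, 2], [4, 2, 2]].
An LDLᵀ factorisation of H has diagonal entries 18, 70/9, 12/35.
That gives 3 positive pivots.
H is positive definite, so the origin is a strict local minimum.

local minimum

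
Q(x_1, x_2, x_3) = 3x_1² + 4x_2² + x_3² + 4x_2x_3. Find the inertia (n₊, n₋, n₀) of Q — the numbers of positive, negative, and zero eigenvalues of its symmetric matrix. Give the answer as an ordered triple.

(2, 0, 1)

The associated matrix is A = [[3, 0, 0], [0, 4, 2], [0, 2, 1]].
Congruent diagonalization of A (simultaneous row and column reduction) yields pivots 3, 4, 0.
So there are 2 positive, 1 zero pivots.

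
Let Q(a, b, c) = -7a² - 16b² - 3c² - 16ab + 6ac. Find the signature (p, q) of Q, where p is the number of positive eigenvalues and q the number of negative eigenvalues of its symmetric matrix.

(0, 2)

The associated matrix is A = [[-7, -8, 3], [-8, -16, 0], [3, 0, -3]].
Row-reducing A symmetrically gives the diagonal entries -7, -48/7, 0.
So there are 2 negative, 1 zero pivots.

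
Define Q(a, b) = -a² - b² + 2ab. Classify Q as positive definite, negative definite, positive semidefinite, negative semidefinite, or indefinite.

The associated matrix is A = [[-1, 1], [1, -1]].
Row-reducing A symmetrically gives the diagonal entries -1, 0.
So there are 1 negative, 1 zero pivots.
Hence Q is negative semidefinite.

negative semidefinite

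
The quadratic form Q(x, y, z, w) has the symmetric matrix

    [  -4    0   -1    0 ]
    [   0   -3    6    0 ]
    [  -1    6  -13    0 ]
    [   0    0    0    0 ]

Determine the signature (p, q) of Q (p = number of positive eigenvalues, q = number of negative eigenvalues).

Row-reducing A symmetrically gives the diagonal entries -4, -3, -3/4, 0.
Counting signs: 3 negative, 1 zero.

(0, 3)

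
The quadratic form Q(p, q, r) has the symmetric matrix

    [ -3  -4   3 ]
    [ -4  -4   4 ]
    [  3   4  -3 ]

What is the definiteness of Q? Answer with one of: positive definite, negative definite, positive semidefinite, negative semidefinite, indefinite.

indefinite

Congruent diagonalization of A (simultaneous row and column reduction) yields pivots -3, 4/3, 0.
So there are 1 positive, 1 negative, 1 zero pivots.
Hence Q is indefinite.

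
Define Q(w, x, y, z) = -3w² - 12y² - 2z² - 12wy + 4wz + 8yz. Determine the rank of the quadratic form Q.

The symmetric matrix is A = [[-3, 0, -6, 2], [0, 0, 0, 0], [-6, 0, -12, 4], [2, 0, 4, -2]].
Row-reducing A symmetrically gives the diagonal entries -3, 0, 0, -2/3.
Counting signs: 2 negative, 2 zero.
The rank is the number of nonzero pivots: 2.

2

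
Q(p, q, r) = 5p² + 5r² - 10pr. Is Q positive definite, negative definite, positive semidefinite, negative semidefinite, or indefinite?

Write A = [[5, 0, -5], [0, 0, 0], [-5, 0, 5]].
Row-reducing A symmetrically gives the diagonal entries 5, 0, 0.
That gives 1 positive, 2 zero pivots.
Hence Q is positive semidefinite.

positive semidefinite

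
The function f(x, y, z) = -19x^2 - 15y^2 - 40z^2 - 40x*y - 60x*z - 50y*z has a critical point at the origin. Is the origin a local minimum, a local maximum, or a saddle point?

The Hessian at the origin is H = [[-38, -40, -60], [-40, -30, -50], [-60, -50, -80]].
Symmetric row and column elimination reduces H to a congruent diagonal form with pivots -38, 230/19, 10/23.
Counting signs: 2 positive, 1 negative.
H is indefinite, so the origin is a saddle point.

saddle point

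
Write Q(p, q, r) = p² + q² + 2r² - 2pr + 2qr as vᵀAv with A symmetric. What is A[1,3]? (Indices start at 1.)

The coefficient of p·r in Q is -2. For a symmetric A this equals A[1,3] + A[3,1] = 2·A[1,3].
So A[1,3] = -2/2 = -1.

-1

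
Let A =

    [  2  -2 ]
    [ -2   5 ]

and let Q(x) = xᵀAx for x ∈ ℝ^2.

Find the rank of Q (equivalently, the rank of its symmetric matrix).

2

Symmetric row and column elimination reduces A to a congruent diagonal form with pivots 2, 3.
So there are 2 positive pivots.
The rank is the number of nonzero pivots: 2.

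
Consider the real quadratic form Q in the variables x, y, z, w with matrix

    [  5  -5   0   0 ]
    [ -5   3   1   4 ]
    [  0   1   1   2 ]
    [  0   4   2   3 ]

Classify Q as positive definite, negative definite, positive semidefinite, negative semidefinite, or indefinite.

indefinite

An LDLᵀ factorisation of A has diagonal entries 5, -2, 3/2, 1/3.
Counting signs: 3 positive, 1 negative.
Hence Q is indefinite.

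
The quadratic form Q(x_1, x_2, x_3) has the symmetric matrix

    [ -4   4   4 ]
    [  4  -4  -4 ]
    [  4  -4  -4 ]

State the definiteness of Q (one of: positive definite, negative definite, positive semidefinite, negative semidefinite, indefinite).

negative semidefinite

Applying the same elementary operations to the rows and columns of A produces a congruent diagonal matrix with entries -4, 0, 0.
So there are 1 negative, 2 zero pivots.
Hence Q is negative semidefinite.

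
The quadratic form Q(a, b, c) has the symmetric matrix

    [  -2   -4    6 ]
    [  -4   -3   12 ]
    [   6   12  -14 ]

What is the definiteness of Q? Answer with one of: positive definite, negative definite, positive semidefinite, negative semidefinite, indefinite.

indefinite

An LDLᵀ factorisation of A has diagonal entries -2, 5, 4.
So there are 2 positive, 1 negative pivots.
Hence Q is indefinite.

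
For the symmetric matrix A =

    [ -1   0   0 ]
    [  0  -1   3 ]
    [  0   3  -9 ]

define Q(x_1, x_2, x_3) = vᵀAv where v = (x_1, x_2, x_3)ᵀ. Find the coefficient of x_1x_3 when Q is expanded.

The coefficient of x_1x_3 is A[1,3] + A[3,1] = 2·0 = 0.

0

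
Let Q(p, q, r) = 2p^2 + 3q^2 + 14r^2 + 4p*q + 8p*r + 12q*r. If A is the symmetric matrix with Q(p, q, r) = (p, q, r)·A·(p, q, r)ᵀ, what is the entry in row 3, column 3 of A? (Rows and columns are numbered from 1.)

The coefficient of r^2 in Q is 14, and that is exactly A[3,3].

14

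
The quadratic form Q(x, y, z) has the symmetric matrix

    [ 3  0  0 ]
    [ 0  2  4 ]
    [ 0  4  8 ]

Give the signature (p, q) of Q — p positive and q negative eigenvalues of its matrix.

Symmetric row and column elimination reduces A to a congruent diagonal form with pivots 3, 2, 0.
That gives 2 positive, 1 zero pivots.

(2, 0)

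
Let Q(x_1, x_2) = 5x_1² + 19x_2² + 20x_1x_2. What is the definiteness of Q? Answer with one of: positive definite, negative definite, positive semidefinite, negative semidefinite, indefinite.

The symmetric matrix of Q is [[5, 10], [10, 19]].
For the 2×2 matrix [[5, 10], [10, 19]]: det = 5·19 − (10)² = -5, trace = 24.
det < 0 so the eigenvalues have opposite signs; the form is indefinite.

indefinite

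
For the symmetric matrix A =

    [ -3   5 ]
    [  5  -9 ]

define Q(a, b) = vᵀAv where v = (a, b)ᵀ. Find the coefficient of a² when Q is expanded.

The coefficient of a² is the diagonal entry A[1,1] = -3.

-3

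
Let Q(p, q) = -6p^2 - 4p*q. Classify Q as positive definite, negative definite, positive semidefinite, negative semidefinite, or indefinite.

indefinite

The symmetric matrix of Q is [[-6, -2], [-2, 0]].
For the 2×2 matrix [[-6, -2], [-2, 0]]: det = -6·0 − (-2)² = -4, trace = -6.
det < 0 so the eigenvalues have opposite signs; the form is indefinite.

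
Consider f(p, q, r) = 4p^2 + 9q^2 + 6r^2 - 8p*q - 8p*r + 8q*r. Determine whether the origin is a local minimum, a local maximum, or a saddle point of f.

The Hessian at the origin is H = [[8, -8, -8], [-8, 18, 8], [-8, 8, 12]].
An LDLᵀ factorisation of H has diagonal entries 8, 10, 4.
So there are 3 positive pivots.
H is positive definite, so the origin is a strict local minimum.

local minimum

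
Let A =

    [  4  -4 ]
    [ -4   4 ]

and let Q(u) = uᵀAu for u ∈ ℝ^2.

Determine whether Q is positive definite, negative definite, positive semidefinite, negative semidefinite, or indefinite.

positive semidefinite

For the 2×2 matrix [[4, -4], [-4, 4]]: det = 4·4 − (-4)² = 0, trace = 8.
det = 0 so one eigenvalue is zero; the form is semidefinite with the sign of the trace.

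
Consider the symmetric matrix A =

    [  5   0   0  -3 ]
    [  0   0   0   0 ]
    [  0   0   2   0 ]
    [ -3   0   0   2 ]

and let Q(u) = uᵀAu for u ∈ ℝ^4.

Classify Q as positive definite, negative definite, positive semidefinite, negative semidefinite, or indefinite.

Applying the same elementary operations to the rows and columns of A produces a congruent diagonal matrix with entries 5, 0, 2, 1/5.
That gives 3 positive, 1 zero pivots.
Hence Q is positive semidefinite.

positive semidefinite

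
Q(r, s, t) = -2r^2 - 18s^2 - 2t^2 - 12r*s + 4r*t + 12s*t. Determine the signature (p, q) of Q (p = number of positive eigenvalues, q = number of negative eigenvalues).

(0, 1)

The symmetric matrix is A = [[-2, -6, 2], [-6, -18, 6], [2, 6, -2]].
Congruent diagonalization of A (simultaneous row and column reduction) yields pivots -2, 0, 0.
Counting signs: 1 negative, 2 zero.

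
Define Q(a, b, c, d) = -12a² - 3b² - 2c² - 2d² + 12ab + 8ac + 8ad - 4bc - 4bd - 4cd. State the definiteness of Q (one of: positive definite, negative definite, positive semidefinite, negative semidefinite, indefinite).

The associated matrix is A = [[-12, 6, 4, 4], [6, -3, -2, -2], [4, -2, -2, -2], [4, -2, -2, -2]].
Applying the same elementary operations to the rows and columns of A produces a congruent diagonal matrix with entries -12, 0, -2/3, 0.
Counting signs: 2 negative, 2 zero.
Hence Q is negative semidefinite.

negative semidefinite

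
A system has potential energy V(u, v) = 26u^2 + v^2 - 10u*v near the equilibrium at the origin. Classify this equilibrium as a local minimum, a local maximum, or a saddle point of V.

The Hessian at the origin is H = [[52, -10], [-10, 2]].
det H = 52·2 − (-10)² = 4 > 0 and H[1,1] = 52 > 0, so H is positive definite.
Therefore the origin is a local minimum.

local minimum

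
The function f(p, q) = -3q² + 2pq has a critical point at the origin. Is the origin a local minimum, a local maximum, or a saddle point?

saddle point

The Hessian at the origin is H = [[0, 2], [2, -6]].
det H = 0·-6 − (2)² = -4 < 0, so H is indefinite.
Therefore the origin is a saddle point.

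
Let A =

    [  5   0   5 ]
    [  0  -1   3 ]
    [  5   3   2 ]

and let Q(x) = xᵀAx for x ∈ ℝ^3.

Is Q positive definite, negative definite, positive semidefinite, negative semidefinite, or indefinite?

An LDLᵀ factorisation of A has diagonal entries 5, -1, 6.
So there are 2 positive, 1 negative pivots.
Hence Q is indefinite.

indefinite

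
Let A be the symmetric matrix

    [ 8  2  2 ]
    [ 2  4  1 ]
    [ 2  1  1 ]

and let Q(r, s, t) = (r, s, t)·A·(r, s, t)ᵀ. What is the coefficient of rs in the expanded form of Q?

4

The coefficient of rs is A[1,2] + A[2,1] = 2·2 = 4.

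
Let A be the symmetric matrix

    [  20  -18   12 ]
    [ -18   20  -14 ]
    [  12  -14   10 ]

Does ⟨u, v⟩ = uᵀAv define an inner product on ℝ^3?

yes

Leading principal minors: Δ_1 = 20, Δ_2 = 76, Δ_3 = 8.
All leading principal minors are positive, so by Sylvester's criterion Q is positive definite.
⟨·,·⟩ is an inner product exactly when A is positive definite.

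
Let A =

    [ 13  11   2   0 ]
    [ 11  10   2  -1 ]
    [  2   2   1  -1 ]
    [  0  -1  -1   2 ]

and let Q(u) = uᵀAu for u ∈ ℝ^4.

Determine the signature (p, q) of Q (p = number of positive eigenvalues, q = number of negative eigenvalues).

Applying the same elementary operations to the rows and columns of A produces a congruent diagonal matrix with entries 13, 9/13, 5/9, 0.
So there are 3 positive, 1 zero pivots.

(3, 0)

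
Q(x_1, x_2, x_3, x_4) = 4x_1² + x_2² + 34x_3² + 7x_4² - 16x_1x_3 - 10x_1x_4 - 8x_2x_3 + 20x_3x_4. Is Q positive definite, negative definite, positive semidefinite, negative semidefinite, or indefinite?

The symmetric matrix of Q is A = [[4, 0, -8, -5], [0, 1, -4, 0], [-8, -4, 34, 10], [-5, 0, 10, 7]].
Leading principal minors: Δ_1 = 4, Δ_2 = 4, Δ_3 = 8, Δ_4 = 6.
All leading principal minors are positive, so by Sylvester's criterion Q is positive definite.

positive definite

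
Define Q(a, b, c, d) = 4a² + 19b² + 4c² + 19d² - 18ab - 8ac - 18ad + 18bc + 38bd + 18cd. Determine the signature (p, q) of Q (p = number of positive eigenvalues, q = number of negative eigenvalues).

(1, 1)

Write A = [[4, -9, -4, -9], [-9, 19, 9, 19], [-4, 9, 4, 9], [-9, 19, 9, 19]].
Applying the same elementary operations to the rows and columns of A produces a congruent diagonal matrix with entries 4, -5/4, 0, 0.
So there are 1 positive, 1 negative, 2 zero pivots.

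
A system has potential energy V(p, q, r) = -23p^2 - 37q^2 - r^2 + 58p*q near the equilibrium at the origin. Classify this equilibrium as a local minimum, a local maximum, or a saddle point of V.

local maximum

The Hessian at the origin is H = [[-46, 58, 0], [58, -74, 0], [0, 0, -2]].
Row-reducing H symmetrically gives the diagonal entries -46, -20/23, -2.
So there are 3 negative pivots.
H is negative definite, so the origin is a strict local maximum.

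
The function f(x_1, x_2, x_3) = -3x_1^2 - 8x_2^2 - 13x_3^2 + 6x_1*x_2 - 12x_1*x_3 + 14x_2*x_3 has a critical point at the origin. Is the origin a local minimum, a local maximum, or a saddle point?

The Hessian at the origin is H = [[-6, 6, -12], [6, -16, 14], [-12, 14, -26]].
Applying the same elementary operations to the rows and columns of H produces a congruent diagonal matrix with entries -6, -10, -8/5.
That gives 3 negative pivots.
H is negative definite, so the origin is a strict local maximum.

local maximum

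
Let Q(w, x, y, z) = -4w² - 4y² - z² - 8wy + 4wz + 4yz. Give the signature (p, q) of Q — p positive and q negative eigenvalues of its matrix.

The associated matrix is A = [[-4, 0, -4, 2], [0, 0, 0, 0], [-4, 0, -4, 2], [2, 0, 2, -1]].
Row-reducing A symmetrically gives the diagonal entries -4, 0, 0, 0.
That gives 1 negative, 3 zero pivots.

(0, 1)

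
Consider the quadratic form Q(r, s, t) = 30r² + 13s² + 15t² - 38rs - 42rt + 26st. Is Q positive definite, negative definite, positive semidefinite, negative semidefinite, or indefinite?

positive definite

The symmetric matrix is A = [[30, -19, -21], [-19, 13, 13], [-21, 13, 15]].
Applying the same elementary operations to the rows and columns of A produces a congruent diagonal matrix with entries 30, 29/30, 6/29.
So there are 3 positive pivots.
Hence Q is positive definite.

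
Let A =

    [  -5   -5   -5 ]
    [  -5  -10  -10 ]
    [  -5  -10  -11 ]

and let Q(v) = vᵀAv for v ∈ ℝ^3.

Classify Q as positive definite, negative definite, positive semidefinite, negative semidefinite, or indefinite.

negative definite

Leading principal minors: Δ_1 = -5, Δ_2 = 25, Δ_3 = -25.
The signs alternate starting with Δ_1 < 0, so by Sylvester's criterion Q is negative definite.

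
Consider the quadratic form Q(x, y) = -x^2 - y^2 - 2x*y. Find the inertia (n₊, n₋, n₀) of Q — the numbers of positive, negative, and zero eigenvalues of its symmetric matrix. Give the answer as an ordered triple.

(0, 1, 1)

The associated matrix is A = [[-1, -1], [-1, -1]].
Applying the same elementary operations to the rows and columns of A produces a congruent diagonal matrix with entries -1, 0.
That gives 1 negative, 1 zero pivots.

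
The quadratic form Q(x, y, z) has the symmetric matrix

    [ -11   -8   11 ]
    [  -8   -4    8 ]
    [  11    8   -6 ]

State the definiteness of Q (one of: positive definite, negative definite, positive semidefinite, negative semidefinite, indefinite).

Symmetric row and column elimination reduces A to a congruent diagonal form with pivots -11, 20/11, 5.
That gives 2 positive, 1 negative pivots.
Hence Q is indefinite.

indefinite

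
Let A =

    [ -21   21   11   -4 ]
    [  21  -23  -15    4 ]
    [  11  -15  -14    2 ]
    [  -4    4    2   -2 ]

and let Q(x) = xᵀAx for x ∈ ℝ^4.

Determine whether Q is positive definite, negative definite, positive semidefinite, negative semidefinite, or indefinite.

negative definite

Congruent diagonalization of A (simultaneous row and column reduction) yields pivots -21, -2, -5/21, -6/5.
That gives 4 negative pivots.
Hence Q is negative definite.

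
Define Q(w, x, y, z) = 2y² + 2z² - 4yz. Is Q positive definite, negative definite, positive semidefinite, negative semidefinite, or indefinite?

positive semidefinite

The associated matrix is A = [[0, 0, 0, 0], [0, 0, 0, 0], [0, 0, 2, -2], [0, 0, -2, 2]].
Congruent diagonalization of A (simultaneous row and column reduction) yields pivots 0, 0, 2, 0.
So there are 1 positive, 3 zero pivots.
Hence Q is positive semidefinite.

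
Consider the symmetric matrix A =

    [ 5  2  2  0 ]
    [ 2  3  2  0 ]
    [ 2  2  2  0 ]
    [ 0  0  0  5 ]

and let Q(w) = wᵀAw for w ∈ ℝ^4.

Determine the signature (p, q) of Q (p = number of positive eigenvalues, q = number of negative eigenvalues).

Row-reducing A symmetrically gives the diagonal entries 5, 11/5, 6/11, 5.
So there are 4 positive pivots.

(4, 0)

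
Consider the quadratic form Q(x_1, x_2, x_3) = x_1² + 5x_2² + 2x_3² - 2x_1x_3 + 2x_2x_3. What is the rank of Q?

Write A = [[1, 0, -1], [0, 5, 1], [-1, 1, 2]].
An LDLᵀ factorisation of A has diagonal entries 1, 5, 4/5.
So there are 3 positive pivots.
The rank is the number of nonzero pivots: 3.

3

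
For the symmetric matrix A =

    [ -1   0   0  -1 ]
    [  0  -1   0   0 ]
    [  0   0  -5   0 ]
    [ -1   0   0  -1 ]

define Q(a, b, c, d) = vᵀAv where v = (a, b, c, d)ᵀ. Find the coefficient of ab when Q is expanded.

0

The coefficient of ab is A[1,2] + A[2,1] = 2·0 = 0.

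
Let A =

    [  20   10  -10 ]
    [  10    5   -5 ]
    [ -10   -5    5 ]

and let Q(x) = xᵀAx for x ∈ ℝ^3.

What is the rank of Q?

Applying the same elementary operations to the rows and columns of A produces a congruent diagonal matrix with entries 20, 0, 0.
That gives 1 positive, 2 zero pivots.
The rank is the number of nonzero pivots: 1.

1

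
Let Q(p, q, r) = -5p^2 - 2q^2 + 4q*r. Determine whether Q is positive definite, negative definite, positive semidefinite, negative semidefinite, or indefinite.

Write A = [[-5, 0, 0], [0, -2, 2], [0, 2, 0]].
Row-reducing A symmetrically gives the diagonal entries -5, -2, 2.
Counting signs: 1 positive, 2 negative.
Hence Q is indefinite.

indefinite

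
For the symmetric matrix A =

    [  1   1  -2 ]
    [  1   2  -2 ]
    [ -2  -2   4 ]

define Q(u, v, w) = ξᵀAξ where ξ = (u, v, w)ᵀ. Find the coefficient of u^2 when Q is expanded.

1

The coefficient of u^2 is the diagonal entry A[1,1] = 1.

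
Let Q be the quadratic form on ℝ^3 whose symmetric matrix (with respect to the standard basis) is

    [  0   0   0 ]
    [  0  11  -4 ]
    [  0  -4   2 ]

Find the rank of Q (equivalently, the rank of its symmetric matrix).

Symmetric row and column elimination reduces A to a congruent diagonal form with pivots 0, 11, 6/11.
So there are 2 positive, 1 zero pivots.
The rank is the number of nonzero pivots: 2.

2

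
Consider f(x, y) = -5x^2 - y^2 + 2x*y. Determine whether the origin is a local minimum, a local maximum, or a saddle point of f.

local maximum

The Hessian at the origin is H = [[-10, 2], [2, -2]].
det H = -10·-2 − (2)² = 16 > 0 and H[1,1] = -10 < 0, so H is negative definite.
Therefore the origin is a local maximum.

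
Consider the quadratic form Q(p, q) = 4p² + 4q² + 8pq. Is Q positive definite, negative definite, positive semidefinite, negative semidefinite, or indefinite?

positive semidefinite

The symmetric matrix of Q is [[4, 4], [4, 4]].
For the 2×2 matrix [[4, 4], [4, 4]]: det = 4·4 − (4)² = 0, trace = 8.
det = 0 so one eigenvalue is zero; the form is semidefinite with the sign of the trace.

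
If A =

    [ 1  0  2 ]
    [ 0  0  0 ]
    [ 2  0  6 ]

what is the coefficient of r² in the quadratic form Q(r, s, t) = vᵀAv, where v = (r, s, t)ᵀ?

1

The coefficient of r² is the diagonal entry A[1,1] = 1.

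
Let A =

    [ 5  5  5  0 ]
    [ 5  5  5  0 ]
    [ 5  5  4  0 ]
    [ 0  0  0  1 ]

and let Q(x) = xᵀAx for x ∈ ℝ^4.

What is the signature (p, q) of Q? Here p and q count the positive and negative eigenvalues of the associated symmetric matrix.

Symmetric row and column elimination reduces A to a congruent diagonal form with pivots 5, 0, -1, 1.
So there are 2 positive, 1 negative, 1 zero pivots.

(2, 1)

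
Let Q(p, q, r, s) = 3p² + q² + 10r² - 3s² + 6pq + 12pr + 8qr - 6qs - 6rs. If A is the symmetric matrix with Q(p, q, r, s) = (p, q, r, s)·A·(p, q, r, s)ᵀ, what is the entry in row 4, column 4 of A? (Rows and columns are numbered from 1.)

-3

The coefficient of s² in Q is -3, and that is exactly A[4,4].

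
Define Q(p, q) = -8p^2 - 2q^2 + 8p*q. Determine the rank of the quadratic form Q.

1

Write A = [[-8, 4], [4, -2]].
Symmetric row and column elimination reduces A to a congruent diagonal form with pivots -8, 0.
That gives 1 negative, 1 zero pivots.
The rank is the number of nonzero pivots: 1.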